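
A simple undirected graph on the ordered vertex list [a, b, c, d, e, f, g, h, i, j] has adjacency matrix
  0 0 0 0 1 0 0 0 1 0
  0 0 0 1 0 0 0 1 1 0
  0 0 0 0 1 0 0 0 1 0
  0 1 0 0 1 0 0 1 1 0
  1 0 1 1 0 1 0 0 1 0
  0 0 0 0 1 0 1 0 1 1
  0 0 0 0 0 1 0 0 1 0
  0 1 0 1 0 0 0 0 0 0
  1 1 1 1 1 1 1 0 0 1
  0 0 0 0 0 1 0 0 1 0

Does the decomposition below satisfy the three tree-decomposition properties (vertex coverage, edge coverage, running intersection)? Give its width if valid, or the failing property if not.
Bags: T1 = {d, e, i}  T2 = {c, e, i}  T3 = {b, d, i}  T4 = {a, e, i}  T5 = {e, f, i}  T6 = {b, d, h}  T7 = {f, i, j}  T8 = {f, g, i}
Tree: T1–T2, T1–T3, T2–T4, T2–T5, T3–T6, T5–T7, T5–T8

Checking the three conditions: (i) the bags cover all of {a, b, c, d, e, f, g, h, i, j}; (ii) for each edge, some bag contains both endpoints; (iii) the bags containing any fixed vertex form a subtree. All hold, so the decomposition is valid with width 3 − 1 = 2.

Yes; width 2.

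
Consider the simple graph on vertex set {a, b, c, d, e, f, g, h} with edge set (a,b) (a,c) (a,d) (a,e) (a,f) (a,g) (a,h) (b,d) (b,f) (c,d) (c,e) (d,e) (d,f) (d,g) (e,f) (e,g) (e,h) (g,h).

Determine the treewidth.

3

A width-3 tree decomposition is:
Bags: B1 = {a, d, e, g}  B2 = {a, c, d, e}  B3 = {a, d, e, f}  B4 = {a, e, g, h}  B5 = {a, b, d, f}
Tree: B1–B2, B2–B3, B1–B4, B3–B5
The largest bag has 4 vertices, giving width 3; this decomposition certifies tw(G) ≤ 3. Conversely, {a, d, e, g} is a clique of size 4, and the vertices of any clique must share a bag in every tree decomposition; so some bag has ≥ 4 vertices and tw(G) ≥ 3. The upper and lower bounds meet at 3, so that is the treewidth.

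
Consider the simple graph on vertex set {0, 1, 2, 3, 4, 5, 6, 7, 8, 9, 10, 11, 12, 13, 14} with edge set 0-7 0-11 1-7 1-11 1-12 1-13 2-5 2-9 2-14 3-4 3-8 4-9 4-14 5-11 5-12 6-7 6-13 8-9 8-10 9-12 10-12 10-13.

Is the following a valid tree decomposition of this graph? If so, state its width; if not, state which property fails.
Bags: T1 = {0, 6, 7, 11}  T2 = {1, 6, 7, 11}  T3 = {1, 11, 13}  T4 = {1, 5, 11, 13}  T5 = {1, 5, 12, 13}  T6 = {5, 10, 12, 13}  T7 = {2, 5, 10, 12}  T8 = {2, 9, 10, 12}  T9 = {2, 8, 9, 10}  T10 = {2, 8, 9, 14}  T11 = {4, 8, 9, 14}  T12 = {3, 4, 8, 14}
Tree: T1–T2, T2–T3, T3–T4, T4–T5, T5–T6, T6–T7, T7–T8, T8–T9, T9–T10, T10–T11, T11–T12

A tree decomposition must satisfy three properties: every vertex lies in some bag; for every edge, both endpoints lie together in some bag; and for every vertex, the bags containing it form a connected subtree. Here edge (6,13) lies in no bag, so the decomposition is invalid.

No — edge (6,13) lies in no bag.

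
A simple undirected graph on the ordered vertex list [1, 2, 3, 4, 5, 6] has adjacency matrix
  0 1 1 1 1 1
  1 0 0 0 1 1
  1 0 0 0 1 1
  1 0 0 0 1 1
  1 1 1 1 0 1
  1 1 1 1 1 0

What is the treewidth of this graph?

A width-3 tree decomposition is:
Bags: B1 = {1, 3, 5, 6}  B2 = {1, 2, 5, 6}  B3 = {1, 4, 5, 6}
Tree: B1–B2, B2–B3
Each bag holds 4 vertices, so the decomposition has width 3, which upper-bounds the treewidth. For the lower bound, the 4 vertices {1, 2, 5, 6} are pairwise adjacent, and any tree decomposition puts a clique entirely inside one bag — forcing width ≥ 3. Hence tw(G) = 3 exactly.

3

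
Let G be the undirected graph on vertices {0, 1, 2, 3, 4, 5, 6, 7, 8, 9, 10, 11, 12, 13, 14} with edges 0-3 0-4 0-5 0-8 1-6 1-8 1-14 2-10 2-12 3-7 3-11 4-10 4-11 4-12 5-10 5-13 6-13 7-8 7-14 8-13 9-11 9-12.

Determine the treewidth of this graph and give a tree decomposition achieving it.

Every bag has size at most 4, so the width is 4 − 1 = 3 and tw(G) ≤ 3. For the lower bound: the 4 vertex sets {2,9,12}, {11}, {4}, {0,3,5,10} are disjoint, each induces a connected subgraph, and every pair is joined by at least one edge of G. Contracting each set to a single vertex therefore yields K_{4} as a minor, and since treewidth is minor-monotone, tw(G) ≥ tw(K_{4}) = 3. Combining the bounds, tw(G) = 3.

Treewidth 3.
Bags: B1 = {2, 9, 11, 12}  B2 = {2, 4, 11, 12}  B3 = {2, 4, 10, 11}  B4 = {3, 4, 10, 11}  B5 = {0, 3, 4, 10}  B6 = {0, 3, 5, 10}  B7 = {0, 3, 5, 7}  B8 = {0, 5, 7, 8}  B9 = {5, 7, 8, 13}  B10 = {7, 8, 13, 14}  B11 = {1, 8, 13, 14}  B12 = {1, 6, 13, 14}
Tree: B1–B2, B2–B3, B3–B4, B4–B5, B5–B6, B6–B7, B7–B8, B8–B9, B9–B10, B10–B11, B11–B12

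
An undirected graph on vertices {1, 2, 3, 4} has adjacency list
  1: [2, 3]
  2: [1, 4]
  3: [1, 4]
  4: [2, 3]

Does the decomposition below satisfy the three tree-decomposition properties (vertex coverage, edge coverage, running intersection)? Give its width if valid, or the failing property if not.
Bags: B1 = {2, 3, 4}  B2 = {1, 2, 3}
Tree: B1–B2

Vertex coverage: the bags together contain {1, 2, 3, 4}, the full vertex set. Edge coverage: each edge of G has both endpoints in at least one bag. Running intersection: for every vertex, the bags containing it form a connected subtree. All three properties hold, so this is a valid tree decomposition of width max|bag| − 1 = 2, and hence tw(G) ≤ 2.

Yes; width 2.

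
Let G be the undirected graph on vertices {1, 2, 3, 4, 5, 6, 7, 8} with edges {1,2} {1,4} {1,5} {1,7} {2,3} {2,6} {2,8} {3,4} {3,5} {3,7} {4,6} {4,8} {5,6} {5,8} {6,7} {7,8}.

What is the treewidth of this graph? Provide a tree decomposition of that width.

Treewidth 4.
One such decomposition:
Bags: B1 = {1, 2, 4, 5, 7}  B2 = {2, 4, 5, 7, 8}  B3 = {2, 4, 5, 6, 7}  B4 = {2, 3, 4, 5, 7}
Tree: B1–B2, B2–B3, B3–B4

Every bag has size at most 5, so the width is 5 − 1 = 4 and tw(G) ≤ 4. For the lower bound: the 5 vertex sets {1,2}, {4,8}, {5,6}, {7}, {3} are disjoint, each induces a connected subgraph, and every pair is joined by at least one edge of G. Contracting each set to a single vertex therefore yields K_{5} as a minor, and since treewidth is minor-monotone, tw(G) ≥ tw(K_{5}) = 4. Hence tw(G) = 4 exactly.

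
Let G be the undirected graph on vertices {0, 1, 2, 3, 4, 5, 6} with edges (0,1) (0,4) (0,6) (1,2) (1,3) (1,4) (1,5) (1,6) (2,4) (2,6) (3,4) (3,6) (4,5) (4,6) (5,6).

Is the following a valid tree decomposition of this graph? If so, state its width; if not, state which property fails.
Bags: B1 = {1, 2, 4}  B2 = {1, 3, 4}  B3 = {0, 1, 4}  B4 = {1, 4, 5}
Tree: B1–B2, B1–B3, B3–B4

A tree decomposition must satisfy three properties: every vertex lies in some bag; for every edge, both endpoints lie together in some bag; and for every vertex, the bags containing it form a connected subtree. Here vertex 6 appears in no bag, so the decomposition is invalid.

No — vertex 6 appears in no bag.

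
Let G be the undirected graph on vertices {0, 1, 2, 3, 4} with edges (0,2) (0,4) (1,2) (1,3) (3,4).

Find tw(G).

A width-2 tree decomposition is:
Bags: B1 = {1, 3, 4}  B2 = {1, 2, 4}  B3 = {0, 2, 4}
Tree: B1–B2, B2–B3
Each bag holds 3 vertices, so the decomposition has width 2, which upper-bounds the treewidth. The edges 4–3–1–2–0–4 form a cycle, so G is not a tree and its treewidth is at least 2. Combining the bounds, tw(G) = 2.

2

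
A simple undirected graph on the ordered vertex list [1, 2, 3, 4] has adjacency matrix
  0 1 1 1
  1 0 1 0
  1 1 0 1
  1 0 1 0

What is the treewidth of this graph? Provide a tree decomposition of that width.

Treewidth 2.
One optimal decomposition is:
Bags: B1 = {1, 3, 4}  B2 = {1, 2, 3}
Tree: B1–B2

Every bag has size at most 3, so the width is 3 − 1 = 2 and tw(G) ≤ 2. For the lower bound, the 3 vertices {1, 2, 3} are pairwise adjacent, and any tree decomposition puts a clique entirely inside one bag — forcing width ≥ 2. Combining the bounds, tw(G) = 2.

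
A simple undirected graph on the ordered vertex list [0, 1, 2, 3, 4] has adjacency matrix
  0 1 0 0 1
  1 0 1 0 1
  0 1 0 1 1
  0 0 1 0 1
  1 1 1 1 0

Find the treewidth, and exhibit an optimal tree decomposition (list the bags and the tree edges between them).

Treewidth 2.
Bags: B1 = {1, 2, 4}  B2 = {0, 1, 4}  B3 = {2, 3, 4}
Tree: B1–B2, B1–B3

Each bag holds 3 vertices, so the decomposition has width 2, which upper-bounds the treewidth. For the lower bound, the 3 vertices {0, 1, 4} are pairwise adjacent, and any tree decomposition puts a clique entirely inside one bag — forcing width ≥ 2. Hence tw(G) = 2 exactly.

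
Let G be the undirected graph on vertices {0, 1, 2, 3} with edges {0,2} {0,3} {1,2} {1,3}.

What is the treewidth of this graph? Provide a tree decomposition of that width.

Treewidth 2.
One optimal decomposition is:
Bags: B1 = {1, 2, 3}  B2 = {0, 2, 3}
Tree: B1–B2

Each bag holds 3 vertices, so the decomposition has width 2, which upper-bounds the treewidth. The edges 2–1–3–0–2 form a cycle, so G is not a tree and its treewidth is at least 2. Combining the bounds, tw(G) = 2.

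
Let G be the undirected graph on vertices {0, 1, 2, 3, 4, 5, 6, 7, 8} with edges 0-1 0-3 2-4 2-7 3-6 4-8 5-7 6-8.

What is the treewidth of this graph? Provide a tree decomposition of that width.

Each bag holds 2 vertices, so the decomposition has width 1, which upper-bounds the treewidth. Any graph with an edge has treewidth ≥ 1, and G has the edge 1–0. The upper and lower bounds meet at 1, so that is the treewidth.

Treewidth 1.
One optimal decomposition is:
Bags: B1 = {0, 1}  B2 = {0, 3}  B3 = {3, 6}  B4 = {6, 8}  B5 = {4, 8}  B6 = {2, 4}  B7 = {2, 7}  B8 = {5, 7}
Tree: B1–B2, B2–B3, B3–B4, B4–B5, B5–B6, B6–B7, B7–B8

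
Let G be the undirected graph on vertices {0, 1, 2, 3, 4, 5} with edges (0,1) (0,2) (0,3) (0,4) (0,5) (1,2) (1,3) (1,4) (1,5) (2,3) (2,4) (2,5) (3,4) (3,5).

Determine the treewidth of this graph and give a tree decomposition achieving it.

Each bag holds 5 vertices, so the decomposition has width 4, which upper-bounds the treewidth. Conversely, {0, 1, 2, 3, 4} is a clique of size 5, and the vertices of any clique must share a bag in every tree decomposition; so some bag has ≥ 5 vertices and tw(G) ≥ 4. Hence tw(G) = 4 exactly.

Treewidth 4.
One optimal decomposition is:
Bags: B1 = {0, 1, 2, 3, 5}  B2 = {0, 1, 2, 3, 4}
Tree: B1–B2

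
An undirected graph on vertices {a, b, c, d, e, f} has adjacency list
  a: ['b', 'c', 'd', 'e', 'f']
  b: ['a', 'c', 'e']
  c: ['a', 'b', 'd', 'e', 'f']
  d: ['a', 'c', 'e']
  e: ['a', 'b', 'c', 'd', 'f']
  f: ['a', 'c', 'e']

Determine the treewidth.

A width-3 tree decomposition is:
Bags: B1 = {a, b, c, e}  B2 = {a, c, d, e}  B3 = {a, c, e, f}
Tree: B1–B2, B1–B3
Each bag holds 4 vertices, so the decomposition has width 3, which upper-bounds the treewidth. Conversely, {a, c, d, e} is a clique of size 4, and the vertices of any clique must share a bag in every tree decomposition; so some bag has ≥ 4 vertices and tw(G) ≥ 3. Combining the bounds, tw(G) = 3.

3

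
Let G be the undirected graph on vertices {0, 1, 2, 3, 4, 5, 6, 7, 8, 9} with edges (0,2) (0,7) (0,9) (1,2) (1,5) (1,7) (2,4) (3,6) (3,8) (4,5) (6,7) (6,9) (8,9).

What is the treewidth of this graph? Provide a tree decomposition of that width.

Each bag holds 3 vertices, so the decomposition has width 2, which upper-bounds the treewidth. The edges 4–5–1–2–4 form a cycle, so G is not a tree and its treewidth is at least 2. Hence tw(G) = 2 exactly.

Treewidth 2.
Bags: B1 = {2, 4, 5}  B2 = {1, 2, 5}  B3 = {0, 1, 2}  B4 = {0, 1, 7}  B5 = {0, 7, 9}  B6 = {6, 7, 9}  B7 = {6, 8, 9}  B8 = {3, 6, 8}
Tree: B1–B2, B2–B3, B3–B4, B4–B5, B5–B6, B6–B7, B7–B8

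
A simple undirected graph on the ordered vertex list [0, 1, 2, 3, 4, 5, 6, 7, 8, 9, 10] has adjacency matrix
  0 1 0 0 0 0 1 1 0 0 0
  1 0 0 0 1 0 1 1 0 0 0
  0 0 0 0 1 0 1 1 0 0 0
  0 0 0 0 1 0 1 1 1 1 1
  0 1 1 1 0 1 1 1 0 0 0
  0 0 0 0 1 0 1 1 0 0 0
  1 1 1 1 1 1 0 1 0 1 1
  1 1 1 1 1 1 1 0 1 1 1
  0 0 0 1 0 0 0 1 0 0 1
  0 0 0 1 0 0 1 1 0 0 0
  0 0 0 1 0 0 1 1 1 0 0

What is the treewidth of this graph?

3

A width-3 tree decomposition is:
Bags: B1 = {3, 4, 6, 7}  B2 = {2, 4, 6, 7}  B3 = {3, 6, 7, 10}  B4 = {3, 6, 7, 9}  B5 = {3, 7, 8, 10}  B6 = {1, 4, 6, 7}  B7 = {0, 1, 6, 7}  B8 = {4, 5, 6, 7}
Tree: B1–B2, B1–B3, B1–B4, B3–B5, B2–B6, B6–B7, B1–B8
The largest bag has 4 vertices, giving width 3; this decomposition certifies tw(G) ≤ 3. For the lower bound, the 4 vertices {3, 7, 8, 10} are pairwise adjacent, and any tree decomposition puts a clique entirely inside one bag — forcing width ≥ 3. The upper and lower bounds meet at 3, so that is the treewidth.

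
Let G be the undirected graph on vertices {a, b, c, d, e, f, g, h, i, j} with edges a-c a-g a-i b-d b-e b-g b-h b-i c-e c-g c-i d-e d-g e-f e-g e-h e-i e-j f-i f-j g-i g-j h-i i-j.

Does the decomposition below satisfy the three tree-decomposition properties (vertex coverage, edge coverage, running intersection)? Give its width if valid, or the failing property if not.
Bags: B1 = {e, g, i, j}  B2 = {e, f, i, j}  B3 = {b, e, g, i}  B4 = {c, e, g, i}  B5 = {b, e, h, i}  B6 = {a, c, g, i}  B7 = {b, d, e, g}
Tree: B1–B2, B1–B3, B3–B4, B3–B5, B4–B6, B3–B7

Yes; width 3.

Every vertex of G appears in some bag (union = {a, b, c, d, e, f, g, h, i, j}); every edge is covered by a bag; and for each vertex v the set of bags containing v is connected in the bag tree. The decomposition is therefore valid. The largest bag has 4 vertices, so the width is 3.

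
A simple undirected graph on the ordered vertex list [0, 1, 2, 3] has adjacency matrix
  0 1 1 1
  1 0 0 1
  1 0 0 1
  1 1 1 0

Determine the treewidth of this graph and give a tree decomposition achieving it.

Treewidth 2.
Bags: B1 = {0, 1, 3}  B2 = {0, 2, 3}
Tree: B1–B2

The largest bag has 3 vertices, giving width 2; this decomposition certifies tw(G) ≤ 2. For the lower bound, the 3 vertices {0, 1, 3} are pairwise adjacent, and any tree decomposition puts a clique entirely inside one bag — forcing width ≥ 2. The upper and lower bounds meet at 2, so that is the treewidth.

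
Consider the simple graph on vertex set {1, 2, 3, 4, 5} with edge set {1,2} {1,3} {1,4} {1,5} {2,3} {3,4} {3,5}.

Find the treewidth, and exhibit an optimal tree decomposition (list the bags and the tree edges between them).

The largest bag has 3 vertices, giving width 2; this decomposition certifies tw(G) ≤ 2. Conversely, {1, 2, 3} is a clique of size 3, and the vertices of any clique must share a bag in every tree decomposition; so some bag has ≥ 3 vertices and tw(G) ≥ 2. Combining the bounds, tw(G) = 2.

Treewidth 2.
Bags: B1 = {1, 3, 4}  B2 = {1, 3, 5}  B3 = {1, 2, 3}
Tree: B1–B2, B1–B3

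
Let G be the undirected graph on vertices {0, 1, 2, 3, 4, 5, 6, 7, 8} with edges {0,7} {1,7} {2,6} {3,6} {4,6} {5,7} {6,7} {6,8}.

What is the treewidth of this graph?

A width-1 tree decomposition is:
Bags: B1 = {6, 7}  B2 = {0, 7}  B3 = {1, 7}  B4 = {4, 6}  B5 = {2, 6}  B6 = {5, 7}  B7 = {3, 6}  B8 = {6, 8}
Tree: B1–B2, B2–B3, B1–B4, B4–B5, B2–B6, B1–B7, B5–B8
The largest bag has 2 vertices, giving width 1; this decomposition certifies tw(G) ≤ 1. G has an edge, so its treewidth is at least 1. The upper and lower bounds meet at 1, so that is the treewidth.

1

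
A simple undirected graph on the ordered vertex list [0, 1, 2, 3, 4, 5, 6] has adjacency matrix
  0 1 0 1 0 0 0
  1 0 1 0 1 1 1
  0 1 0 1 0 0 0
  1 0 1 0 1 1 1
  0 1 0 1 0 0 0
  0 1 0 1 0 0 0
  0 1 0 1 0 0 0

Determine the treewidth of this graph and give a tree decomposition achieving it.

Treewidth 2.
Bags: B1 = {1, 3, 4}  B2 = {1, 3, 5}  B3 = {0, 1, 3}  B4 = {1, 2, 3}  B5 = {1, 3, 6}
Tree: B1–B2, B2–B3, B3–B4, B4–B5

Each bag holds 3 vertices, so the decomposition has width 2, which upper-bounds the treewidth. Since 3–4–1–5–3 is a cycle in G, G is not acyclic. Forests are exactly the graphs of treewidth ≤ 1, so tw(G) ≥ 2. The upper and lower bounds meet at 2, so that is the treewidth.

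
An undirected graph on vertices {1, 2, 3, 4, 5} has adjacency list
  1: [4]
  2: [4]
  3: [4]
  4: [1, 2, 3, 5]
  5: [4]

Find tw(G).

1

A width-1 tree decomposition is:
Bags: B1 = {1, 4}  B2 = {4, 5}  B3 = {3, 4}  B4 = {2, 4}
Tree: B1–B2, B2–B3, B1–B4
The largest bag has 2 vertices, giving width 1; this decomposition certifies tw(G) ≤ 1. Since G has at least one edge (e.g. 1–4), it is not an edgeless graph, so tw(G) ≥ 1. Hence tw(G) = 1 exactly.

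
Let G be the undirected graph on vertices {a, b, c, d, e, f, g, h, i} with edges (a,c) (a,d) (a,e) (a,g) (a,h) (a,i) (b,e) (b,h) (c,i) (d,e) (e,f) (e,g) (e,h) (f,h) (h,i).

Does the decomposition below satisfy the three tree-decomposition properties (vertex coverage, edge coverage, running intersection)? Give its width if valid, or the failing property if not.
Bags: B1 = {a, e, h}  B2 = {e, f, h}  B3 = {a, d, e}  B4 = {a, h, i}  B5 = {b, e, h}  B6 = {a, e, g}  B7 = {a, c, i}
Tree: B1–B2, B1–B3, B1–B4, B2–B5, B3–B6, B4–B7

Every vertex of G appears in some bag (union = {a, b, c, d, e, f, g, h, i}); every edge is covered by a bag; and for each vertex v the set of bags containing v is connected in the bag tree. The decomposition is therefore valid. The largest bag has 3 vertices, so the width is 2.

Yes; width 2.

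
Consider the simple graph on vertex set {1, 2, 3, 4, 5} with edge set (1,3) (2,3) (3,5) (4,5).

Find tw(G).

A width-1 tree decomposition is:
Bags: B1 = {4, 5}  B2 = {3, 5}  B3 = {1, 3}  B4 = {2, 3}
Tree: B1–B2, B2–B3, B2–B4
The largest bag has 2 vertices, giving width 1; this decomposition certifies tw(G) ≤ 1. Since G has at least one edge (e.g. 4–5), it is not an edgeless graph, so tw(G) ≥ 1. Therefore the treewidth is 1.

1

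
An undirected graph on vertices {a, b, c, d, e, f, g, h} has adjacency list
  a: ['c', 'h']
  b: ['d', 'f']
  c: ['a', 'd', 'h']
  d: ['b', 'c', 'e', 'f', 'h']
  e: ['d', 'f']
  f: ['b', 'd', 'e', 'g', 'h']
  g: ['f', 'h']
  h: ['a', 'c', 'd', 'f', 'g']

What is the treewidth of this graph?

2

A width-2 tree decomposition is:
Bags: B1 = {d, f, h}  B2 = {d, e, f}  B3 = {c, d, h}  B4 = {f, g, h}  B5 = {b, d, f}  B6 = {a, c, h}
Tree: B1–B2, B1–B3, B1–B4, B2–B5, B3–B6
Each bag holds 3 vertices, so the decomposition has width 2, which upper-bounds the treewidth. On the other hand G contains the 3-clique {c, d, h}. A clique must lie in a single bag of any decomposition, so no decomposition can have width below 2. The upper and lower bounds meet at 2, so that is the treewidth.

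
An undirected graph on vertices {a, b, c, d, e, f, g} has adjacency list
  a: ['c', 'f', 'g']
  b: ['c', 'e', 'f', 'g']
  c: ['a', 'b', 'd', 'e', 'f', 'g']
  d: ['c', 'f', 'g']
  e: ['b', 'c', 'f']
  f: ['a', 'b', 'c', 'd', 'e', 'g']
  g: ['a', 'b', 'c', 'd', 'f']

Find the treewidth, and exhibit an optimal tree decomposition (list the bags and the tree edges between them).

Treewidth 3.
Bags: B1 = {b, c, f, g}  B2 = {c, d, f, g}  B3 = {b, c, e, f}  B4 = {a, c, f, g}
Tree: B1–B2, B1–B3, B1–B4

The largest bag has 4 vertices, giving width 3; this decomposition certifies tw(G) ≤ 3. Conversely, {c, d, f, g} is a clique of size 4, and the vertices of any clique must share a bag in every tree decomposition; so some bag has ≥ 4 vertices and tw(G) ≥ 3. Hence tw(G) = 3 exactly.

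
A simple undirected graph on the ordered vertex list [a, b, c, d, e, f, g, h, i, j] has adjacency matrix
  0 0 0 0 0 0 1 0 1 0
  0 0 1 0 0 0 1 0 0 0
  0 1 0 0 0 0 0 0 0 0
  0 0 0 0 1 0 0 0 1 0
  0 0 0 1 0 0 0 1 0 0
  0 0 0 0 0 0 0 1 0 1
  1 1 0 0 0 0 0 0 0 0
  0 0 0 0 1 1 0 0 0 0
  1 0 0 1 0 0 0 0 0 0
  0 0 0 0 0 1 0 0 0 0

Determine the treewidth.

A width-1 tree decomposition is:
Bags: B1 = {f, j}  B2 = {f, h}  B3 = {e, h}  B4 = {d, e}  B5 = {d, i}  B6 = {a, i}  B7 = {a, g}  B8 = {b, g}  B9 = {b, c}
Tree: B1–B2, B2–B3, B3–B4, B4–B5, B5–B6, B6–B7, B7–B8, B8–B9
Every bag has size at most 2, so the width is 2 − 1 = 1 and tw(G) ≤ 1. Since G has at least one edge (e.g. j–f), it is not an edgeless graph, so tw(G) ≥ 1. Combining the bounds, tw(G) = 1.

1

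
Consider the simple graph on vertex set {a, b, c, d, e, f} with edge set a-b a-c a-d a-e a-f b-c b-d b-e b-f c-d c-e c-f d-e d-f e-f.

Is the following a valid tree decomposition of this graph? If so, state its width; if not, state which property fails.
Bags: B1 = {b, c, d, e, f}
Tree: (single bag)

A tree decomposition must satisfy three properties: every vertex lies in some bag; for every edge, both endpoints lie together in some bag; and for every vertex, the bags containing it form a connected subtree. Here vertex a appears in no bag, so the decomposition is invalid.

No — vertex a appears in no bag.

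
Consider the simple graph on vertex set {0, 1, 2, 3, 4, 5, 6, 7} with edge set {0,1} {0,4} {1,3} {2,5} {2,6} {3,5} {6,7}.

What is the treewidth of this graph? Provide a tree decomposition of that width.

Each bag holds 2 vertices, so the decomposition has width 1, which upper-bounds the treewidth. G has an edge, so its treewidth is at least 1. Hence tw(G) = 1 exactly.

Treewidth 1.
One such decomposition:
Bags: B1 = {6, 7}  B2 = {2, 6}  B3 = {2, 5}  B4 = {3, 5}  B5 = {1, 3}  B6 = {0, 1}  B7 = {0, 4}
Tree: B1–B2, B2–B3, B3–B4, B4–B5, B5–B6, B6–B7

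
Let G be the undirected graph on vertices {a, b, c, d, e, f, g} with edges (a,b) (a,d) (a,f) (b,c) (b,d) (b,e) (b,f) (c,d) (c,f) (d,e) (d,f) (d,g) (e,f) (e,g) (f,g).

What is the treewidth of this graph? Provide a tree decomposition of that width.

Every bag has size at most 4, so the width is 4 − 1 = 3 and tw(G) ≤ 3. On the other hand G contains the 4-clique {d, e, f, g}. A clique must lie in a single bag of any decomposition, so no decomposition can have width below 3. Combining the bounds, tw(G) = 3.

Treewidth 3.
One optimal decomposition is:
Bags: B1 = {d, e, f, g}  B2 = {b, d, e, f}  B3 = {a, b, d, f}  B4 = {b, c, d, f}
Tree: B1–B2, B2–B3, B2–B4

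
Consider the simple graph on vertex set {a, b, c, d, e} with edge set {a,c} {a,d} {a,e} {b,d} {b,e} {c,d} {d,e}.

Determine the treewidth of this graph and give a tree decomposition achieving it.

The largest bag has 3 vertices, giving width 2; this decomposition certifies tw(G) ≤ 2. For the lower bound, the 3 vertices {a, d, e} are pairwise adjacent, and any tree decomposition puts a clique entirely inside one bag — forcing width ≥ 2. Hence tw(G) = 2 exactly.

Treewidth 2.
One such decomposition:
Bags: B1 = {a, d, e}  B2 = {a, c, d}  B3 = {b, d, e}
Tree: B1–B2, B1–B3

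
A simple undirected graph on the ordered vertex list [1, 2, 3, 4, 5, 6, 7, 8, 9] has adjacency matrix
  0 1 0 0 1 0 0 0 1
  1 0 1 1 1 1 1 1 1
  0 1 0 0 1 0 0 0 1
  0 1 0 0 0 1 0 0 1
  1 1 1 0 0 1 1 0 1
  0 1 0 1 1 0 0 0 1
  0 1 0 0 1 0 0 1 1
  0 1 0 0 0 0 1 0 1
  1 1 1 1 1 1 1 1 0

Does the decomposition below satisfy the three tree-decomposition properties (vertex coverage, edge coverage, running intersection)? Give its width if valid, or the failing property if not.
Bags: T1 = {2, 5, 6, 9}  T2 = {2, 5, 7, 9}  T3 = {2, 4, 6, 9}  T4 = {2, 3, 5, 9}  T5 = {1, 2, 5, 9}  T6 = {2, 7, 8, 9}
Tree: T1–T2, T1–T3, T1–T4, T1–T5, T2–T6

Yes; width 3.

Checking the three conditions: (i) the bags cover all of {1, 2, 3, 4, 5, 6, 7, 8, 9}; (ii) for each edge, some bag contains both endpoints; (iii) the bags containing any fixed vertex form a subtree. All hold, so the decomposition is valid with width 4 − 1 = 3.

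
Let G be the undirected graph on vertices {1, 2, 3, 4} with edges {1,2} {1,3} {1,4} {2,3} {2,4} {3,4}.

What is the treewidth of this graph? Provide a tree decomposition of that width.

With just one bag of size 4, the width is 4 − 1 = 3, so tw(G) ≤ 3. Conversely, {1, 2, 3, 4} is a clique of size 4, and the vertices of any clique must share a bag in every tree decomposition; so some bag has ≥ 4 vertices and tw(G) ≥ 3. The upper and lower bounds meet at 3, so that is the treewidth.

Treewidth 3.
Bags: B1 = {1, 2, 3, 4}
Tree: (single bag)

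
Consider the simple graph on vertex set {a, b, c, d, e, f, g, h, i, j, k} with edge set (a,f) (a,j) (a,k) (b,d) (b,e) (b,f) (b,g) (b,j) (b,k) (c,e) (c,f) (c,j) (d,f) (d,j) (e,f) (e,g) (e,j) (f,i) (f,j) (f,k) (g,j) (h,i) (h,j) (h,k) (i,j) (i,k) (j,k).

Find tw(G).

3

A width-3 tree decomposition is:
Bags: B1 = {f, i, j, k}  B2 = {b, f, j, k}  B3 = {b, e, f, j}  B4 = {c, e, f, j}  B5 = {h, i, j, k}  B6 = {b, d, f, j}  B7 = {a, f, j, k}  B8 = {b, e, g, j}
Tree: B1–B2, B2–B3, B3–B4, B1–B5, B2–B6, B2–B7, B3–B8
Each bag holds 4 vertices, so the decomposition has width 3, which upper-bounds the treewidth. For the lower bound, the 4 vertices {b, e, g, j} are pairwise adjacent, and any tree decomposition puts a clique entirely inside one bag — forcing width ≥ 3. Combining the bounds, tw(G) = 3.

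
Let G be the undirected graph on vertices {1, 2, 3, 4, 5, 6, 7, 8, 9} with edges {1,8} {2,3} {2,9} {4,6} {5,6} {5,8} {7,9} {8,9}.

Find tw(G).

1

A width-1 tree decomposition is:
Bags: B1 = {8, 9}  B2 = {5, 8}  B3 = {2, 9}  B4 = {5, 6}  B5 = {2, 3}  B6 = {7, 9}  B7 = {4, 6}  B8 = {1, 8}
Tree: B1–B2, B1–B3, B2–B4, B3–B5, B3–B6, B4–B7, B1–B8
The largest bag has 2 vertices, giving width 1; this decomposition certifies tw(G) ≤ 1. Since G has at least one edge (e.g. 9–8), it is not an edgeless graph, so tw(G) ≥ 1. Combining the bounds, tw(G) = 1.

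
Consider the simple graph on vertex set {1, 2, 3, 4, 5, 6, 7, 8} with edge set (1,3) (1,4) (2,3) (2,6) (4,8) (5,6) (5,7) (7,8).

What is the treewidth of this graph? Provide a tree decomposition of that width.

The largest bag has 3 vertices, giving width 2; this decomposition certifies tw(G) ≤ 2. The edges 6–5–7–8–4–1–3–2–6 form a cycle, so G is not a tree and its treewidth is at least 2. Therefore the treewidth is 2.

Treewidth 2.
One optimal decomposition is:
Bags: B1 = {5, 6, 7}  B2 = {6, 7, 8}  B3 = {4, 6, 8}  B4 = {1, 4, 6}  B5 = {1, 3, 6}  B6 = {2, 3, 6}
Tree: B1–B2, B2–B3, B3–B4, B4–B5, B5–B6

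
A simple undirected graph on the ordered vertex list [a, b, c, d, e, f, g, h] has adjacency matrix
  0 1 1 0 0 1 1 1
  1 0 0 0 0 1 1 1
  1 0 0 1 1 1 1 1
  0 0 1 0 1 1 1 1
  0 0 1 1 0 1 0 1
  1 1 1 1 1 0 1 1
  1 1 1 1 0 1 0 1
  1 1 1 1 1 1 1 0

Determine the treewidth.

4

A width-4 tree decomposition is:
Bags: B1 = {c, d, f, g, h}  B2 = {c, d, e, f, h}  B3 = {a, c, f, g, h}  B4 = {a, b, f, g, h}
Tree: B1–B2, B1–B3, B3–B4
Each bag holds 5 vertices, so the decomposition has width 4, which upper-bounds the treewidth. For the lower bound, the 5 vertices {c, d, f, g, h} are pairwise adjacent, and any tree decomposition puts a clique entirely inside one bag — forcing width ≥ 4. Therefore the treewidth is 4.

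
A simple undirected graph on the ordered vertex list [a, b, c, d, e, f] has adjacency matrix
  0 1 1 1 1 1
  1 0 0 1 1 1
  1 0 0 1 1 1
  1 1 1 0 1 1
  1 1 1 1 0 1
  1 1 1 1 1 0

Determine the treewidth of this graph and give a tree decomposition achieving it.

Every bag has size at most 5, so the width is 5 − 1 = 4 and tw(G) ≤ 4. On the other hand G contains the 5-clique {a, c, d, e, f}. A clique must lie in a single bag of any decomposition, so no decomposition can have width below 4. The upper and lower bounds meet at 4, so that is the treewidth.

Treewidth 4.
One such decomposition:
Bags: B1 = {a, b, d, e, f}  B2 = {a, c, d, e, f}
Tree: B1–B2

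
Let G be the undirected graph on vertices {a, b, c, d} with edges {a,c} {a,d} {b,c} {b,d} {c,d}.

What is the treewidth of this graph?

A width-2 tree decomposition is:
Bags: B1 = {a, c, d}  B2 = {b, c, d}
Tree: B1–B2
Every bag has size at most 3, so the width is 3 − 1 = 2 and tw(G) ≤ 2. On the other hand G contains the 3-clique {a, c, d}. A clique must lie in a single bag of any decomposition, so no decomposition can have width below 2. The upper and lower bounds meet at 2, so that is the treewidth.

2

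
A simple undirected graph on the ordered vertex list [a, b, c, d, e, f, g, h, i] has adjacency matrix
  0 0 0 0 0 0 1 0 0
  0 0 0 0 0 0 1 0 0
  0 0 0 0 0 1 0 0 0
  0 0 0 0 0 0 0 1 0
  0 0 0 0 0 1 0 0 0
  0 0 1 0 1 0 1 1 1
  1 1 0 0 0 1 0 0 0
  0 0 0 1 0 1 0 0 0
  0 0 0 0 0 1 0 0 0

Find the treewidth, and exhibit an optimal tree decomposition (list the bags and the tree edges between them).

Every bag has size at most 2, so the width is 2 − 1 = 1 and tw(G) ≤ 1. Since G has at least one edge (e.g. e–f), it is not an edgeless graph, so tw(G) ≥ 1. Therefore the treewidth is 1.

Treewidth 1.
One such decomposition:
Bags: B1 = {e, f}  B2 = {f, h}  B3 = {d, h}  B4 = {f, g}  B5 = {b, g}  B6 = {f, i}  B7 = {a, g}  B8 = {c, f}
Tree: B1–B2, B2–B3, B2–B4, B4–B5, B4–B6, B4–B7, B1–B8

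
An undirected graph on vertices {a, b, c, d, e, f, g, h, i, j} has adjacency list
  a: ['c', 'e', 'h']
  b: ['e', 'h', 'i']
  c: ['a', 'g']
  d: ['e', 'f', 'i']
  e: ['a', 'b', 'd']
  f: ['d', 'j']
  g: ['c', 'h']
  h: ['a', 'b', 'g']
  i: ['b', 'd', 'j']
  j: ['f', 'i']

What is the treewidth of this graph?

2

A width-2 tree decomposition is:
Bags: B1 = {d, f, j}  B2 = {d, i, j}  B3 = {d, e, i}  B4 = {b, e, i}  B5 = {a, b, e}  B6 = {a, b, h}  B7 = {a, c, h}  B8 = {c, g, h}
Tree: B1–B2, B2–B3, B3–B4, B4–B5, B5–B6, B6–B7, B7–B8
Each bag holds 3 vertices, so the decomposition has width 2, which upper-bounds the treewidth. For the lower bound, G contains the cycle f–j–i–d–f, so G is not a forest; only forests have treewidth ≤ 1, hence tw(G) ≥ 2. Hence tw(G) = 2 exactly.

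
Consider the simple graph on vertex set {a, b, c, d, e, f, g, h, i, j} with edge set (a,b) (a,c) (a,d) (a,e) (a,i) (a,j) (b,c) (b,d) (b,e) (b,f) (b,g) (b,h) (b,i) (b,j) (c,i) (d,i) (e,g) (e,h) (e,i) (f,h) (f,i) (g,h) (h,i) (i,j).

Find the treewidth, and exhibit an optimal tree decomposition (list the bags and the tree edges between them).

Treewidth 3.
Bags: B1 = {a, b, e, i}  B2 = {a, b, i, j}  B3 = {a, b, d, i}  B4 = {b, e, h, i}  B5 = {a, b, c, i}  B6 = {b, e, g, h}  B7 = {b, f, h, i}
Tree: B1–B2, B1–B3, B1–B4, B1–B5, B4–B6, B4–B7

Each bag holds 4 vertices, so the decomposition has width 3, which upper-bounds the treewidth. Conversely, {b, e, g, h} is a clique of size 4, and the vertices of any clique must share a bag in every tree decomposition; so some bag has ≥ 4 vertices and tw(G) ≥ 3. Combining the bounds, tw(G) = 3.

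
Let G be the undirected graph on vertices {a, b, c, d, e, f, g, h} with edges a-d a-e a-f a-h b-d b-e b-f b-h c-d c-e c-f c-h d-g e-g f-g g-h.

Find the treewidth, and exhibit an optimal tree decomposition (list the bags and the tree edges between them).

Every bag has size at most 5, so the width is 5 − 1 = 4 and tw(G) ≤ 4. For the lower bound: the 5 vertex sets {c,f}, {b,e}, {d,g}, {h}, {a} are disjoint, each induces a connected subgraph, and every pair is joined by at least one edge of G. Contracting each set to a single vertex therefore yields K_{5} as a minor, and since treewidth is minor-monotone, tw(G) ≥ tw(K_{5}) = 4. Hence tw(G) = 4 exactly.

Treewidth 4.
One such decomposition:
Bags: B1 = {c, d, e, f, h}  B2 = {b, d, e, f, h}  B3 = {d, e, f, g, h}  B4 = {a, d, e, f, h}
Tree: B1–B2, B2–B3, B3–B4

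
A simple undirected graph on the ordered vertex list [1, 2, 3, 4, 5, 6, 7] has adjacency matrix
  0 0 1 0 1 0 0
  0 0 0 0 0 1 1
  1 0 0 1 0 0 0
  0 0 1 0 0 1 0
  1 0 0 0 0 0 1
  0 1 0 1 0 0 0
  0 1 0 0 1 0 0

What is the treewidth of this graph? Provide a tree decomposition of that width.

Treewidth 2.
One such decomposition:
Bags: B1 = {1, 5, 7}  B2 = {1, 3, 7}  B3 = {3, 4, 7}  B4 = {4, 6, 7}  B5 = {2, 6, 7}
Tree: B1–B2, B2–B3, B3–B4, B4–B5

Each bag holds 3 vertices, so the decomposition has width 2, which upper-bounds the treewidth. Since 7–5–1–3–4–6–2–7 is a cycle in G, G is not acyclic. Forests are exactly the graphs of treewidth ≤ 1, so tw(G) ≥ 2. The upper and lower bounds meet at 2, so that is the treewidth.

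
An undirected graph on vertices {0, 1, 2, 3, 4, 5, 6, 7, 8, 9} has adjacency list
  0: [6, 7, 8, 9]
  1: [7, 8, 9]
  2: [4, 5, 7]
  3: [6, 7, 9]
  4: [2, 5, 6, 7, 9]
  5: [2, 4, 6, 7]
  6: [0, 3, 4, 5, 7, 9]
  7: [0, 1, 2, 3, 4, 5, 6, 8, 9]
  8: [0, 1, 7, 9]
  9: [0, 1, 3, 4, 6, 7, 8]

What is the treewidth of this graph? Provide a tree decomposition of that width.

Treewidth 3.
Bags: B1 = {0, 6, 7, 9}  B2 = {3, 6, 7, 9}  B3 = {4, 6, 7, 9}  B4 = {4, 5, 6, 7}  B5 = {2, 4, 5, 7}  B6 = {0, 7, 8, 9}  B7 = {1, 7, 8, 9}
Tree: B1–B2, B2–B3, B3–B4, B4–B5, B1–B6, B6–B7

The largest bag has 4 vertices, giving width 3; this decomposition certifies tw(G) ≤ 3. For the lower bound, the 4 vertices {0, 7, 8, 9} are pairwise adjacent, and any tree decomposition puts a clique entirely inside one bag — forcing width ≥ 3. Hence tw(G) = 3 exactly.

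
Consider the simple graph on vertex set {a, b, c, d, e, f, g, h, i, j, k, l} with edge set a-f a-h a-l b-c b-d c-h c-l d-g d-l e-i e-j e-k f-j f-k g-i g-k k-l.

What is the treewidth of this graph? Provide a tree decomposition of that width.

Treewidth 3.
One optimal decomposition is:
Bags: B1 = {b, c, d, h}  B2 = {c, d, h, l}  B3 = {a, d, h, l}  B4 = {a, d, g, l}  B5 = {a, g, k, l}  B6 = {a, f, g, k}  B7 = {f, g, i, k}  B8 = {e, f, i, k}  B9 = {e, f, i, j}
Tree: B1–B2, B2–B3, B3–B4, B4–B5, B5–B6, B6–B7, B7–B8, B8–B9

The largest bag has 4 vertices, giving width 3; this decomposition certifies tw(G) ≤ 3. For the lower bound: the 4 vertex sets {b,c,h}, {d}, {l}, {a,f,g,k} are disjoint, each induces a connected subgraph, and every pair is joined by at least one edge of G. Contracting each set to a single vertex therefore yields K_{4} as a minor, and since treewidth is minor-monotone, tw(G) ≥ tw(K_{4}) = 3. The upper and lower bounds meet at 3, so that is the treewidth.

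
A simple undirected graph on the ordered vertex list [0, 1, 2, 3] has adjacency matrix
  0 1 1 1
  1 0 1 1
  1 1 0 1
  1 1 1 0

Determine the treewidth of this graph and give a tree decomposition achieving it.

With just one bag of size 4, the width is 4 − 1 = 3, so tw(G) ≤ 3. For the lower bound, the 4 vertices {0, 1, 2, 3} are pairwise adjacent, and any tree decomposition puts a clique entirely inside one bag — forcing width ≥ 3. The upper and lower bounds meet at 3, so that is the treewidth.

Treewidth 3.
One optimal decomposition is:
Bags: B1 = {0, 1, 2, 3}
Tree: (single bag)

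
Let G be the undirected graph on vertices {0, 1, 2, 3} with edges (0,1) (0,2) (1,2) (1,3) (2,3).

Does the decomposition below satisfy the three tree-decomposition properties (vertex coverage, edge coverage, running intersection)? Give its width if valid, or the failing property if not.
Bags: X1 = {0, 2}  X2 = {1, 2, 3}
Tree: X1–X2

A tree decomposition must satisfy three properties: every vertex lies in some bag; for every edge, both endpoints lie together in some bag; and for every vertex, the bags containing it form a connected subtree. Here edge (1,0) lies in no bag, so the decomposition is invalid.

No — edge (1,0) lies in no bag.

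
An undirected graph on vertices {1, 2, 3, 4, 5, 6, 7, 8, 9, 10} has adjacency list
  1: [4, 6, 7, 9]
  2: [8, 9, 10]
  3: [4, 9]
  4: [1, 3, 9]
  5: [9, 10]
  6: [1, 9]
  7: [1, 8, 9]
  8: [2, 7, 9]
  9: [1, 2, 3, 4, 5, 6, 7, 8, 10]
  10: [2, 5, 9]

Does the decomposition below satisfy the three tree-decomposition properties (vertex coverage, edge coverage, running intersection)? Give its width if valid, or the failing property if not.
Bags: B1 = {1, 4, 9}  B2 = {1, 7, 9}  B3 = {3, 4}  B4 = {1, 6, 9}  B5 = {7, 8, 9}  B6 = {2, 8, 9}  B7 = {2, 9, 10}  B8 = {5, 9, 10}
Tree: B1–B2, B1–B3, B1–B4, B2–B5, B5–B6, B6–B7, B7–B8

No — edge (9,3) lies in no bag.

A tree decomposition must satisfy three properties: every vertex lies in some bag; for every edge, both endpoints lie together in some bag; and for every vertex, the bags containing it form a connected subtree. Here edge (9,3) lies in no bag, so the decomposition is invalid.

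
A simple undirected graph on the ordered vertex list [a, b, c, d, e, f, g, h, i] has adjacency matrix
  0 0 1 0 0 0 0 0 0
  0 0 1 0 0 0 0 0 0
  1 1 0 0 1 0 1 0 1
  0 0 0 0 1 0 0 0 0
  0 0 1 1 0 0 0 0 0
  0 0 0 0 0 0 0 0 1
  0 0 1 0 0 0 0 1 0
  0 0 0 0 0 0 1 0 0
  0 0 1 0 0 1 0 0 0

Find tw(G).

A width-1 tree decomposition is:
Bags: B1 = {c, e}  B2 = {c, g}  B3 = {c, i}  B4 = {b, c}  B5 = {f, i}  B6 = {g, h}  B7 = {d, e}  B8 = {a, c}
Tree: B1–B2, B2–B3, B3–B4, B3–B5, B2–B6, B1–B7, B1–B8
Each bag holds 2 vertices, so the decomposition has width 1, which upper-bounds the treewidth. G has an edge, so its treewidth is at least 1. The upper and lower bounds meet at 1, so that is the treewidth.

1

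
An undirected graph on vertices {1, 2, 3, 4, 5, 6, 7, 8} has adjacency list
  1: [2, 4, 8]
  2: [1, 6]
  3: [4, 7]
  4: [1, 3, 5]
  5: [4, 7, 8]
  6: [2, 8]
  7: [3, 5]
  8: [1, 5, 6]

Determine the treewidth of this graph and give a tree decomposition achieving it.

Treewidth 2.
Bags: B1 = {2, 6, 8}  B2 = {1, 2, 8}  B3 = {1, 5, 8}  B4 = {1, 4, 5}  B5 = {4, 5, 7}  B6 = {3, 4, 7}
Tree: B1–B2, B2–B3, B3–B4, B4–B5, B5–B6

Each bag holds 3 vertices, so the decomposition has width 2, which upper-bounds the treewidth. The edges 6–2–1–8–6 form a cycle, so G is not a tree and its treewidth is at least 2. The upper and lower bounds meet at 2, so that is the treewidth.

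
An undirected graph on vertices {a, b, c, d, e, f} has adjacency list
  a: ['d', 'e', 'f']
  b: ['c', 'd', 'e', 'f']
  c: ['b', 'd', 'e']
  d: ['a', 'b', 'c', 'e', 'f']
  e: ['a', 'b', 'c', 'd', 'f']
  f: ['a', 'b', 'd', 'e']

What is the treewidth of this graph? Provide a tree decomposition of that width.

Treewidth 3.
One optimal decomposition is:
Bags: B1 = {a, d, e, f}  B2 = {b, d, e, f}  B3 = {b, c, d, e}
Tree: B1–B2, B2–B3

Each bag holds 4 vertices, so the decomposition has width 3, which upper-bounds the treewidth. Conversely, {b, c, d, e} is a clique of size 4, and the vertices of any clique must share a bag in every tree decomposition; so some bag has ≥ 4 vertices and tw(G) ≥ 3. Hence tw(G) = 3 exactly.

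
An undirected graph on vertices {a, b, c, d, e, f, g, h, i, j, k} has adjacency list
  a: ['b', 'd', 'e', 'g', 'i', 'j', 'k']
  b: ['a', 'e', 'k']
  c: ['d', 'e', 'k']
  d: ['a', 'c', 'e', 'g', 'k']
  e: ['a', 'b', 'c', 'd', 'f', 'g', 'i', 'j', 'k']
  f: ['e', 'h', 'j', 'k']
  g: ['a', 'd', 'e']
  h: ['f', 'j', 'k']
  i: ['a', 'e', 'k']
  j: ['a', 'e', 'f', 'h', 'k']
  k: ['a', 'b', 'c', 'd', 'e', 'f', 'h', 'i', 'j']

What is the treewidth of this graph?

3

A width-3 tree decomposition is:
Bags: B1 = {a, b, e, k}  B2 = {a, e, j, k}  B3 = {a, d, e, k}  B4 = {e, f, j, k}  B5 = {c, d, e, k}  B6 = {a, e, i, k}  B7 = {a, d, e, g}  B8 = {f, h, j, k}
Tree: B1–B2, B2–B3, B2–B4, B3–B5, B3–B6, B3–B7, B4–B8
The largest bag has 4 vertices, giving width 3; this decomposition certifies tw(G) ≤ 3. Conversely, {a, d, e, g} is a clique of size 4, and the vertices of any clique must share a bag in every tree decomposition; so some bag has ≥ 4 vertices and tw(G) ≥ 3. The upper and lower bounds meet at 3, so that is the treewidth.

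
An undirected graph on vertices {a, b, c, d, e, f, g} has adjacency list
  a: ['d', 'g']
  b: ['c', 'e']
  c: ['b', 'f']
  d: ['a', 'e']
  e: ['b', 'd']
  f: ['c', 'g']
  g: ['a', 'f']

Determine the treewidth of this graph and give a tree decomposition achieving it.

Treewidth 2.
One optimal decomposition is:
Bags: B1 = {a, f, g}  B2 = {a, c, f}  B3 = {a, b, c}  B4 = {a, b, e}  B5 = {a, d, e}
Tree: B1–B2, B2–B3, B3–B4, B4–B5

Each bag holds 3 vertices, so the decomposition has width 2, which upper-bounds the treewidth. The edges a–g–f–c–b–e–d–a form a cycle, so G is not a tree and its treewidth is at least 2. Hence tw(G) = 2 exactly.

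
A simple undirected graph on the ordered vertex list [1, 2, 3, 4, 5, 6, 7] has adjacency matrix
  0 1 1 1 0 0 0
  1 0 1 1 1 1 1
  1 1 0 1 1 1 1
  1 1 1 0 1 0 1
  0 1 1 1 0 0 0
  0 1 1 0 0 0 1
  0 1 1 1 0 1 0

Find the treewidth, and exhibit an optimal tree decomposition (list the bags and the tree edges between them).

The largest bag has 4 vertices, giving width 3; this decomposition certifies tw(G) ≤ 3. For the lower bound, the 4 vertices {1, 2, 3, 4} are pairwise adjacent, and any tree decomposition puts a clique entirely inside one bag — forcing width ≥ 3. Combining the bounds, tw(G) = 3.

Treewidth 3.
One optimal decomposition is:
Bags: B1 = {2, 3, 6, 7}  B2 = {2, 3, 4, 7}  B3 = {2, 3, 4, 5}  B4 = {1, 2, 3, 4}
Tree: B1–B2, B2–B3, B3–B4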